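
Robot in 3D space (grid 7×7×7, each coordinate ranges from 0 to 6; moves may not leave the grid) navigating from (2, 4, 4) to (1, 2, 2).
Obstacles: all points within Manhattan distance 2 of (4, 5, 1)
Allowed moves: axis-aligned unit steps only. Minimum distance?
5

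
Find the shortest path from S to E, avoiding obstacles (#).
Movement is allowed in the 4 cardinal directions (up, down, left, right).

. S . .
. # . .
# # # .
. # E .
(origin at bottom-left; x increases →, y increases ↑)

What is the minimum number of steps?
6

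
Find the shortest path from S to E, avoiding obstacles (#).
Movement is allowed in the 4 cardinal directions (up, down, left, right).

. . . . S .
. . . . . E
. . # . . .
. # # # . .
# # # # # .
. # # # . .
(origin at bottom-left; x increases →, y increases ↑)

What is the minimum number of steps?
2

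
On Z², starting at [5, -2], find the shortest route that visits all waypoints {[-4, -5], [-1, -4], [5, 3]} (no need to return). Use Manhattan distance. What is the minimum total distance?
22
(one optimal route: (5, -2) → (5, 3) → (-1, -4) → (-4, -5))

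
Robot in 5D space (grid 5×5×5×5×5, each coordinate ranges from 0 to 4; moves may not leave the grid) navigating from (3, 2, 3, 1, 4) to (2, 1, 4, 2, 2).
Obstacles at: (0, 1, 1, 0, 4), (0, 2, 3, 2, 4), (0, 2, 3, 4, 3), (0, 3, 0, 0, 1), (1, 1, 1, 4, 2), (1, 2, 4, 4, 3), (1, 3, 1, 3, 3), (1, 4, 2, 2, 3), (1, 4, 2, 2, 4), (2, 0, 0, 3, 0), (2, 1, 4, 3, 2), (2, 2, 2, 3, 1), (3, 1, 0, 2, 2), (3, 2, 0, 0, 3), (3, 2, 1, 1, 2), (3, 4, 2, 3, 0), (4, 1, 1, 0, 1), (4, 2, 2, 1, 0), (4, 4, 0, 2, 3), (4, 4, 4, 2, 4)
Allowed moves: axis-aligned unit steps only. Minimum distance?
6
(one shortest path: (3, 2, 3, 1, 4) → (2, 2, 3, 1, 4) → (2, 1, 3, 1, 4) → (2, 1, 4, 1, 4) → (2, 1, 4, 2, 4) → (2, 1, 4, 2, 3) → (2, 1, 4, 2, 2))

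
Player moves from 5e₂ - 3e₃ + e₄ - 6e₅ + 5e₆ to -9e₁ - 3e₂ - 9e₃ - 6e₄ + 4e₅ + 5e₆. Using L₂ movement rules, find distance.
18.1659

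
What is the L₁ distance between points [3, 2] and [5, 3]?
3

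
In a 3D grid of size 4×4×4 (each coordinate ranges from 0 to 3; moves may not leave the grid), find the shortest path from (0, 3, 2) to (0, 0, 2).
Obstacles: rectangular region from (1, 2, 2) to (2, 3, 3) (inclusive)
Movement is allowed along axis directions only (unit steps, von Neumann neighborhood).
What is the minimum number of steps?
3
(one shortest path: (0, 3, 2) → (0, 2, 2) → (0, 1, 2) → (0, 0, 2))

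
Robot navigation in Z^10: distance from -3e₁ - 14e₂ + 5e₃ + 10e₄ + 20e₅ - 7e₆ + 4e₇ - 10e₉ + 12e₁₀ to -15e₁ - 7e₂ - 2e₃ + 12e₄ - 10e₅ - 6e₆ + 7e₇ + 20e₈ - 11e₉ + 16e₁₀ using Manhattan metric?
87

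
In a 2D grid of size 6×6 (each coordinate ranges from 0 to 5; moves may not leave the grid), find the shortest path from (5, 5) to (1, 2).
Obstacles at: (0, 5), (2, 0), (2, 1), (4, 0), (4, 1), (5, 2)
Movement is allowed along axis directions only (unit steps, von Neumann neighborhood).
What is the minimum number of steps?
7
(one shortest path: (5, 5) → (4, 5) → (3, 5) → (2, 5) → (1, 5) → (1, 4) → (1, 3) → (1, 2))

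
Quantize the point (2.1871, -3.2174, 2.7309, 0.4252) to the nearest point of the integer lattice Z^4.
(2, -3, 3, 0)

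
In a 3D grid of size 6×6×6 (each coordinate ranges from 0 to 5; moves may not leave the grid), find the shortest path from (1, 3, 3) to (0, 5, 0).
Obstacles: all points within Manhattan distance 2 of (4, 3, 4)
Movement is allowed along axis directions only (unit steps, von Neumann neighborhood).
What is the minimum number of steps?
6
(one shortest path: (1, 3, 3) → (0, 3, 3) → (0, 4, 3) → (0, 5, 3) → (0, 5, 2) → (0, 5, 1) → (0, 5, 0))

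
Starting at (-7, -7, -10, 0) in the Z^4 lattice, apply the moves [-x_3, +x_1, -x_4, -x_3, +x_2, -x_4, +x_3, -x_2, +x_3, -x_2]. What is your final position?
(-6, -8, -10, -2)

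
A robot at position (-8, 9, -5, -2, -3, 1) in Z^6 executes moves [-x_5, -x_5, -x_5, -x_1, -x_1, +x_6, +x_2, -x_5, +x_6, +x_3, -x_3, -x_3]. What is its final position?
(-10, 10, -6, -2, -7, 3)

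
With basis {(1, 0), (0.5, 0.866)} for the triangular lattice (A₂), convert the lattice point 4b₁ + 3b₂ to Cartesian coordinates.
(5.5, 2.598)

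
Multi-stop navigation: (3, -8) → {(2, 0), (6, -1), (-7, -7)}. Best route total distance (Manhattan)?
31
(one optimal route: (3, -8) → (6, -1) → (2, 0) → (-7, -7))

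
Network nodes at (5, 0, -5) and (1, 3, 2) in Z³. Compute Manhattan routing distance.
14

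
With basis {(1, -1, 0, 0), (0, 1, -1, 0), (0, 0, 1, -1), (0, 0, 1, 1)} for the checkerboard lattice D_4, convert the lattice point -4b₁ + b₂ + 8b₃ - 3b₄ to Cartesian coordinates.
(-4, 5, 4, -11)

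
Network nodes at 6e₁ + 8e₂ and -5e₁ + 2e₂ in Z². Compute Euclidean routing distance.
12.53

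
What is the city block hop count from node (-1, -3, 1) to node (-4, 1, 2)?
8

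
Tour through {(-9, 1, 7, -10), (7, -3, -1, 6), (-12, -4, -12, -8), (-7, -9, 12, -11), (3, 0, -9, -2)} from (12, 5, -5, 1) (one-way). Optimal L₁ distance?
120
(one optimal route: (12, 5, -5, 1) → (7, -3, -1, 6) → (3, 0, -9, -2) → (-12, -4, -12, -8) → (-9, 1, 7, -10) → (-7, -9, 12, -11))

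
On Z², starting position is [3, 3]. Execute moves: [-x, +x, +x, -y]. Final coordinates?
(4, 2)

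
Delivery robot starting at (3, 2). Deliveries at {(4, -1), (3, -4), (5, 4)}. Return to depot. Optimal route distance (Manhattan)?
20
(one optimal route: (3, 2) → (3, -4) → (4, -1) → (5, 4) → (3, 2))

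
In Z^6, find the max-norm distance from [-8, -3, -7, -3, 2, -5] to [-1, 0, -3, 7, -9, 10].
15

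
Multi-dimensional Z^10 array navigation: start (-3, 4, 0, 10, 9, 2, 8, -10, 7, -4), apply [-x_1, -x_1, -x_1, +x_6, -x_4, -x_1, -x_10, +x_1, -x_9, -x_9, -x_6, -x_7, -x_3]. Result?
(-6, 4, -1, 9, 9, 2, 7, -10, 5, -5)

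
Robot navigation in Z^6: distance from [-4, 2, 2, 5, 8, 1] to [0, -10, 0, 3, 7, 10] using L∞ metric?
12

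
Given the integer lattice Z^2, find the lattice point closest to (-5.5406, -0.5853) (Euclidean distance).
(-6, -1)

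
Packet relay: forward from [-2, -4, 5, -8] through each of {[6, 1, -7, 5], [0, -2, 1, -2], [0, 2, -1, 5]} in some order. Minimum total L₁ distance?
40
(one optimal route: (-2, -4, 5, -8) → (0, -2, 1, -2) → (0, 2, -1, 5) → (6, 1, -7, 5))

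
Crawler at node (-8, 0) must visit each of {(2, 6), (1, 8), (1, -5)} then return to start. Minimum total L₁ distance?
46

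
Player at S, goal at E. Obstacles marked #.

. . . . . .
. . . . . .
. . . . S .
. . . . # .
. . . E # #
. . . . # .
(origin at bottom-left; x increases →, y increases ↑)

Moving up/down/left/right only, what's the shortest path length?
3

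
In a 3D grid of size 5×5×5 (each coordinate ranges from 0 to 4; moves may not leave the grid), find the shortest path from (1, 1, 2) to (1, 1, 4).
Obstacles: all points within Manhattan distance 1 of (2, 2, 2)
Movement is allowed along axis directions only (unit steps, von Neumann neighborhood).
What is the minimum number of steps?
2
(one shortest path: (1, 1, 2) → (1, 1, 3) → (1, 1, 4))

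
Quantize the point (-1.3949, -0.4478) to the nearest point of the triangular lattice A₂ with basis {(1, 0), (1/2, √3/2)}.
(-1.5, -0.866)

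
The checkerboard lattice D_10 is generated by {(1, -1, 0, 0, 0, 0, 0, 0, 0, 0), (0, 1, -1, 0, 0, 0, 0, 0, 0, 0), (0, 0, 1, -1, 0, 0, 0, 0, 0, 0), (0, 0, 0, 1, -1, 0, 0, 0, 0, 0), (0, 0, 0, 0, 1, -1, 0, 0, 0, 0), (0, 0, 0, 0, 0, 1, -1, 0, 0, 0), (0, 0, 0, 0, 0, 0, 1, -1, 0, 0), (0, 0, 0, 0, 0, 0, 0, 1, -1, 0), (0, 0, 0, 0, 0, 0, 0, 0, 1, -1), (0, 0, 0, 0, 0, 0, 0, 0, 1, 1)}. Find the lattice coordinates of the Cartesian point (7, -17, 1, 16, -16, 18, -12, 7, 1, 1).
7b₁ - 10b₂ - 9b₃ + 7b₄ - 9b₅ + 9b₆ - 3b₇ + 4b₈ + 2b₉ + 3b₁₀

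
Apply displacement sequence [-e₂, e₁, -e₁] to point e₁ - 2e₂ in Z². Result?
(1, -3)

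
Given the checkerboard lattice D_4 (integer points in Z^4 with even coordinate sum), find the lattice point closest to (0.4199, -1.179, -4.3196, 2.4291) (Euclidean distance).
(0, -1, -4, 3)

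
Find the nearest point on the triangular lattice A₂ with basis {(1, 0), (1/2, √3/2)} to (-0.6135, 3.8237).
(-0.5, 4.33)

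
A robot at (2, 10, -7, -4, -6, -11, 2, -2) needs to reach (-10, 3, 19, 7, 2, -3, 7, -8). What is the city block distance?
83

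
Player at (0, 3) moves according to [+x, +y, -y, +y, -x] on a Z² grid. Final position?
(0, 4)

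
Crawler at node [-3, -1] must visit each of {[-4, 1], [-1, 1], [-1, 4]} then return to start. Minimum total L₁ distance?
16
(one optimal route: (-3, -1) → (-4, 1) → (-1, 1) → (-1, 4) → (-3, -1))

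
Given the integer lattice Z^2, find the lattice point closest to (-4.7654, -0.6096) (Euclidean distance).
(-5, -1)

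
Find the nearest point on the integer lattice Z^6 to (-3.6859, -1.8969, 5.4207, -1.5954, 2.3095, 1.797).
(-4, -2, 5, -2, 2, 2)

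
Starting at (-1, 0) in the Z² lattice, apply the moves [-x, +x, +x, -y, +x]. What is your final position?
(1, -1)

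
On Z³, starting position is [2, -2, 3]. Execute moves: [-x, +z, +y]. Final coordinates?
(1, -1, 4)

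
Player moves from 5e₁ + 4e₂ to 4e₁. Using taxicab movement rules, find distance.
5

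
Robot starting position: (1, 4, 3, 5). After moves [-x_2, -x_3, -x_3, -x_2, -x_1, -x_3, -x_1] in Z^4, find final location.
(-1, 2, 0, 5)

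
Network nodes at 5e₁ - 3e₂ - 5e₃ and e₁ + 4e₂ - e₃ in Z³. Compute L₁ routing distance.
15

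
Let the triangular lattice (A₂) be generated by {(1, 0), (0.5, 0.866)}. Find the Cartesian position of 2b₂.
(1, 1.732)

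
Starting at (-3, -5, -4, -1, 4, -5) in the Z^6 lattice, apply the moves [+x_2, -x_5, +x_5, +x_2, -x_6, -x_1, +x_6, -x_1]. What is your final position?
(-5, -3, -4, -1, 4, -5)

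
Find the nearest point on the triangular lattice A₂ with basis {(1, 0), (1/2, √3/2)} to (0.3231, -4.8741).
(0, -5.196)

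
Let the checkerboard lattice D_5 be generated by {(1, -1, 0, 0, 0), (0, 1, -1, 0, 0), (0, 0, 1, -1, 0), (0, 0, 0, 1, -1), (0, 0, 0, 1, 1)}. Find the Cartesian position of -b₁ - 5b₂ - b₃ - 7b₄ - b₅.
(-1, -4, 4, -7, 6)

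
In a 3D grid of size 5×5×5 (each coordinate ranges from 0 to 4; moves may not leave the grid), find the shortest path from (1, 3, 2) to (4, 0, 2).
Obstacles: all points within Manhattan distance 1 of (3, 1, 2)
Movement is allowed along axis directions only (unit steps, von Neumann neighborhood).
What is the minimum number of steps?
8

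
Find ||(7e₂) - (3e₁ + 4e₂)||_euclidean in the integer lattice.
4.24264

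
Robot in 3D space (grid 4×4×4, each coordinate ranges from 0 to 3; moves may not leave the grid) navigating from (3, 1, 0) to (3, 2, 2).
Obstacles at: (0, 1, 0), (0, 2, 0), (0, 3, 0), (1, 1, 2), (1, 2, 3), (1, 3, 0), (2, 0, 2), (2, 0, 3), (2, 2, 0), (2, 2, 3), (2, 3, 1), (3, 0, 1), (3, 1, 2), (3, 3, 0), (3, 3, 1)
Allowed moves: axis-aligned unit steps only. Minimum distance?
3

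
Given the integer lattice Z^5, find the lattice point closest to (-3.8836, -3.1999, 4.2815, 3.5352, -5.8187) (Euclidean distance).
(-4, -3, 4, 4, -6)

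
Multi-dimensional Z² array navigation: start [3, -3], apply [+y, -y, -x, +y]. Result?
(2, -2)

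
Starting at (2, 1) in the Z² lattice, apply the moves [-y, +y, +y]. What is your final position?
(2, 2)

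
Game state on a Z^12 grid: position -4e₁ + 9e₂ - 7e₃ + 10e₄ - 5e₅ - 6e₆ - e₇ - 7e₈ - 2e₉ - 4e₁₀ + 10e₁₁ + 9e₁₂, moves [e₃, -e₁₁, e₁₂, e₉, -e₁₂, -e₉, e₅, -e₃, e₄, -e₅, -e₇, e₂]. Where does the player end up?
(-4, 10, -7, 11, -5, -6, -2, -7, -2, -4, 9, 9)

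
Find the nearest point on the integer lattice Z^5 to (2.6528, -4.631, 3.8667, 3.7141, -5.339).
(3, -5, 4, 4, -5)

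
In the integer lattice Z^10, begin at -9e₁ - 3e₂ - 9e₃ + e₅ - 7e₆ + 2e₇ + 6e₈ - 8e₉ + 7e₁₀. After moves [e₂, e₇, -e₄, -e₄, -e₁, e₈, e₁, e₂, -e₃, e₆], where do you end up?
(-9, -1, -10, -2, 1, -6, 3, 7, -8, 7)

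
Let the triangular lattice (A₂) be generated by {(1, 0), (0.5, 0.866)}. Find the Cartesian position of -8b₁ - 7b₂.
(-11.5, -6.062)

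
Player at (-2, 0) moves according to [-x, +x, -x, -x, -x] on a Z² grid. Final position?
(-5, 0)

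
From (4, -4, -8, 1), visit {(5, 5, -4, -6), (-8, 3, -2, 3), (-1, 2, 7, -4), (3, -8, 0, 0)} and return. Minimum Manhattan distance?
108
(one optimal route: (4, -4, -8, 1) → (5, 5, -4, -6) → (-1, 2, 7, -4) → (-8, 3, -2, 3) → (3, -8, 0, 0) → (4, -4, -8, 1))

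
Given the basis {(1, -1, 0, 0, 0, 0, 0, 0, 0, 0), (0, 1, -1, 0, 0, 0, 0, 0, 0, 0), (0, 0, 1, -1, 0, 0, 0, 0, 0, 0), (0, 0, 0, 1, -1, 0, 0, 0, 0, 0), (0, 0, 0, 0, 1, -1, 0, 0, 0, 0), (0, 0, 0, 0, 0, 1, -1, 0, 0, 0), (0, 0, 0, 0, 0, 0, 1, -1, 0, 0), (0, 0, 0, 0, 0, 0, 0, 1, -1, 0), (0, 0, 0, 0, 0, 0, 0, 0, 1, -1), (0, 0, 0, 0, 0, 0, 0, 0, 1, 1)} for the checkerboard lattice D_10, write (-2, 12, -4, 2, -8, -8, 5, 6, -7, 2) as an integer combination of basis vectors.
-2b₁ + 10b₂ + 6b₃ + 8b₄ - 8b₆ - 3b₇ + 3b₈ - 3b₉ - b₁₀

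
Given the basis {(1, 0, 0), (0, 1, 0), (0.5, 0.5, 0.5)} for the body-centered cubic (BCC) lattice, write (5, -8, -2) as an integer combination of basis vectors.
7b₁ - 6b₂ - 4b₃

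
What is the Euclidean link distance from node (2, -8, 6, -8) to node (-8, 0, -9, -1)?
20.9284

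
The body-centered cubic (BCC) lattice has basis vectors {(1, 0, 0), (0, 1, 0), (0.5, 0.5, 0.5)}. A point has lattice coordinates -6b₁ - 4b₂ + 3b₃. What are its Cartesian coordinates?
(-4.5, -2.5, 1.5)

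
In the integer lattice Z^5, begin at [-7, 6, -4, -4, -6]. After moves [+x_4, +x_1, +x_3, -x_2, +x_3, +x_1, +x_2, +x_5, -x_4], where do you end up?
(-5, 6, -2, -4, -5)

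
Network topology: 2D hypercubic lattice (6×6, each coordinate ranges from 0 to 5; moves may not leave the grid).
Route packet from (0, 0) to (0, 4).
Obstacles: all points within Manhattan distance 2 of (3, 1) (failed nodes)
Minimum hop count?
4
(one shortest path: (0, 0) → (0, 1) → (0, 2) → (0, 3) → (0, 4))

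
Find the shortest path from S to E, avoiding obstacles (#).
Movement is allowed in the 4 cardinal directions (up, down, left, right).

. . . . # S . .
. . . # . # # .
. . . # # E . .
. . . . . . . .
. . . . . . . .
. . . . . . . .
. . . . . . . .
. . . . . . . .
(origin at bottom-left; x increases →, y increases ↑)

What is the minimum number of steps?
6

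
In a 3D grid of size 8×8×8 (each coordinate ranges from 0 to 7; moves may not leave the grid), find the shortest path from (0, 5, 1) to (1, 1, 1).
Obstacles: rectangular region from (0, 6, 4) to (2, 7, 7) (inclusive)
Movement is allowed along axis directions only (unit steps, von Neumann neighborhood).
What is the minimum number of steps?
5
(one shortest path: (0, 5, 1) → (1, 5, 1) → (1, 4, 1) → (1, 3, 1) → (1, 2, 1) → (1, 1, 1))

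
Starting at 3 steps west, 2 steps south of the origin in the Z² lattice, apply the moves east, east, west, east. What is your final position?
(-1, -2)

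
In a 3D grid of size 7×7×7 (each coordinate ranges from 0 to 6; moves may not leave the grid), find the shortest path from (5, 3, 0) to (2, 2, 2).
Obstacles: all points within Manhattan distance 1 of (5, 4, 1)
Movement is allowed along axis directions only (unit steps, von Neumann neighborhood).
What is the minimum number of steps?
6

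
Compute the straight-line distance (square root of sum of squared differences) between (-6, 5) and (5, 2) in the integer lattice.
11.4018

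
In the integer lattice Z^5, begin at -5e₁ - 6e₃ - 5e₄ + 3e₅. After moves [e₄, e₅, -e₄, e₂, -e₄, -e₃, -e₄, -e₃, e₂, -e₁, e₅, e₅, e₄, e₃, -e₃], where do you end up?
(-6, 2, -8, -6, 6)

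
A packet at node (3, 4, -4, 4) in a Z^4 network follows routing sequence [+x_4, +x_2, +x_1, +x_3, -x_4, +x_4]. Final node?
(4, 5, -3, 5)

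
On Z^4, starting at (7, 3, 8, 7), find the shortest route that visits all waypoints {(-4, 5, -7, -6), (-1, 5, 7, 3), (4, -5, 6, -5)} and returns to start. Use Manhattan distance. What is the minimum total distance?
98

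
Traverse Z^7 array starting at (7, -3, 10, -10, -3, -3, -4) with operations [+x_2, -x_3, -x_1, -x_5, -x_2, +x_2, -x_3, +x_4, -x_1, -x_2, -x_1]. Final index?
(4, -3, 8, -9, -4, -3, -4)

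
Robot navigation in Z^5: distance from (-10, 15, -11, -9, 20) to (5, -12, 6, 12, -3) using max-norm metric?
27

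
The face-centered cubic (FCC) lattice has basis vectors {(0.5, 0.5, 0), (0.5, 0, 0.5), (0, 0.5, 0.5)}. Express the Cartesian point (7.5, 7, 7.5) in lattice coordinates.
7b₁ + 8b₂ + 7b₃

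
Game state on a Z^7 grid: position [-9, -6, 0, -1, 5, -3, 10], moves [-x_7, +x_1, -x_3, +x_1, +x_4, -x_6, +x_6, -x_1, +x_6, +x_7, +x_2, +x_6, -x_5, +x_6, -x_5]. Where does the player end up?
(-8, -5, -1, 0, 3, 0, 10)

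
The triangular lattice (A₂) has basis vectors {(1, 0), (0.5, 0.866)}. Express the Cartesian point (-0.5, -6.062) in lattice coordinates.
3b₁ - 7b₂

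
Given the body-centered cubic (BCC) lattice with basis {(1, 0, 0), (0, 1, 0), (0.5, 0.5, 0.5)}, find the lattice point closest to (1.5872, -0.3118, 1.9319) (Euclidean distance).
(1.5, -0.5, 1.5)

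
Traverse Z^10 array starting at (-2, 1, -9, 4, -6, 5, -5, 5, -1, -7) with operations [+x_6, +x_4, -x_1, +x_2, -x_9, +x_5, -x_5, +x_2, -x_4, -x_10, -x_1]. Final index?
(-4, 3, -9, 4, -6, 6, -5, 5, -2, -8)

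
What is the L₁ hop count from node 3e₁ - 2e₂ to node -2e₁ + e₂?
8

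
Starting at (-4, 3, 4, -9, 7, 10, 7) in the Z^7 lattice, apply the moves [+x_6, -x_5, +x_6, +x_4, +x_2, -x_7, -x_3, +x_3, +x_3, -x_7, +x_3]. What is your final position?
(-4, 4, 6, -8, 6, 12, 5)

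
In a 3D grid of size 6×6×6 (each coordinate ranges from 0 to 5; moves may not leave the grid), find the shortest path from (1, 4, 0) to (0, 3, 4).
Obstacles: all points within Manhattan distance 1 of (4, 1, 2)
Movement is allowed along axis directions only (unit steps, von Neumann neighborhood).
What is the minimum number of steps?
6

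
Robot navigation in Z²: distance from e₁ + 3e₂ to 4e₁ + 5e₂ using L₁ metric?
5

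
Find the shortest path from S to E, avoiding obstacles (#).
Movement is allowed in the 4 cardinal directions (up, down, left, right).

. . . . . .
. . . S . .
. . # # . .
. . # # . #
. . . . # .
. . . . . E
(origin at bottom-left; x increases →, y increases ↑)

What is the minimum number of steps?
10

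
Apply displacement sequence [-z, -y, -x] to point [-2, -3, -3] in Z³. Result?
(-3, -4, -4)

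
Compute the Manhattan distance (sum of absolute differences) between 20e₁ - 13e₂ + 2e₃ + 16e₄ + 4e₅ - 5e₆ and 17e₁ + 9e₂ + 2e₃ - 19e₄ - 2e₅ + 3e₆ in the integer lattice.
74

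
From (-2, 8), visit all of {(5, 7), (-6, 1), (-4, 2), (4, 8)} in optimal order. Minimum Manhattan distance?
25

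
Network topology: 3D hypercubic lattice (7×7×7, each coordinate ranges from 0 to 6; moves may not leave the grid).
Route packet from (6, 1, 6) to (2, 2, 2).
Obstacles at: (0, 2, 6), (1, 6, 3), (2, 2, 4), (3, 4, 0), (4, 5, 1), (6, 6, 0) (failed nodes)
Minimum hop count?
9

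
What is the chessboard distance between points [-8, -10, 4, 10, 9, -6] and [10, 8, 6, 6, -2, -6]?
18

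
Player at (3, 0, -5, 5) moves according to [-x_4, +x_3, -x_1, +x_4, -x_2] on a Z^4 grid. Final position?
(2, -1, -4, 5)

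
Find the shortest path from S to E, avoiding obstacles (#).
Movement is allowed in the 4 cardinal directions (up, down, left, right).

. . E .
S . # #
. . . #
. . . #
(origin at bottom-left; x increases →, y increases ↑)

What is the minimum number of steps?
3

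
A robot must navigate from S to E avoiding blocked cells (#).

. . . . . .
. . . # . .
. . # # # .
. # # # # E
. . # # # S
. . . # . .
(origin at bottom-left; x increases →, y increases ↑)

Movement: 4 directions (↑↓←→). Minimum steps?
1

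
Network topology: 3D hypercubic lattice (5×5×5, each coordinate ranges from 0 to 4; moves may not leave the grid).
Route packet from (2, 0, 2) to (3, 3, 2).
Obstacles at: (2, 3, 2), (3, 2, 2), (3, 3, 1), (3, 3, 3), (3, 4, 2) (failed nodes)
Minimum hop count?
6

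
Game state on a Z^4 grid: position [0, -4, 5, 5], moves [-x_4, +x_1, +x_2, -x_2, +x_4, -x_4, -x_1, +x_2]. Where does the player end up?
(0, -3, 5, 4)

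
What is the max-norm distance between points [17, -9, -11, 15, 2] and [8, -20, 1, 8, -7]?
12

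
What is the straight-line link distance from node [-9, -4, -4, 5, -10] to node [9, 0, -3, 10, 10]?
27.6767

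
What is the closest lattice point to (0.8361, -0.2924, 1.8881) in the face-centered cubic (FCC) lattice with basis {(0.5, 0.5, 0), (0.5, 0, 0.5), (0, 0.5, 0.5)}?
(1, 0, 2)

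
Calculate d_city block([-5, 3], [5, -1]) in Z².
14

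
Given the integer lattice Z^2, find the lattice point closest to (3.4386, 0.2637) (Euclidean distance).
(3, 0)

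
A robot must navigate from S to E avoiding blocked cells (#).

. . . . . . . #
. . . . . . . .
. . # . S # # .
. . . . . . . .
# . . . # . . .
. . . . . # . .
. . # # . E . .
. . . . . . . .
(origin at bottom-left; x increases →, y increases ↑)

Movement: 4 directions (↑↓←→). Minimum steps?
7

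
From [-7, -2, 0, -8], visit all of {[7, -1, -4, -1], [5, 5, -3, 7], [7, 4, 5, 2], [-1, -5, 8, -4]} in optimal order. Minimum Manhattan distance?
80
(one optimal route: (-7, -2, 0, -8) → (-1, -5, 8, -4) → (7, 4, 5, 2) → (5, 5, -3, 7) → (7, -1, -4, -1))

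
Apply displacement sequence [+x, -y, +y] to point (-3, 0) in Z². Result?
(-2, 0)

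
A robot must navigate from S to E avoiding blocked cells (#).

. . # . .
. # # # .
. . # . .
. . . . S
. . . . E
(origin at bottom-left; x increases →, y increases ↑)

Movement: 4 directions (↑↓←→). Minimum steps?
1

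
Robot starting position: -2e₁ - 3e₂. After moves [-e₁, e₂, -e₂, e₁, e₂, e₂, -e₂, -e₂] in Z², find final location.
(-2, -3)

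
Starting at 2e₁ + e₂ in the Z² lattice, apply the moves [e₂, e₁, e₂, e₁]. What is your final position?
(4, 3)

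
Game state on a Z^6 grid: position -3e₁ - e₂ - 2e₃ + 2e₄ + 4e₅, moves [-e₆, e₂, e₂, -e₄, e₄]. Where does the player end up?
(-3, 1, -2, 2, 4, -1)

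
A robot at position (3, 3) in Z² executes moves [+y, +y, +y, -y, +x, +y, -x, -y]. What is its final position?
(3, 5)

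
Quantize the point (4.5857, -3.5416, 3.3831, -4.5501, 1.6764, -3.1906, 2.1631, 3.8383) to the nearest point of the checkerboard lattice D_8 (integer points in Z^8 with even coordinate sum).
(5, -4, 3, -5, 2, -3, 2, 4)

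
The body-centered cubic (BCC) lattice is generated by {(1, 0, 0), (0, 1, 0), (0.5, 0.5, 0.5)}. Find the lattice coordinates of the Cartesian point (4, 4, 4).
8b₃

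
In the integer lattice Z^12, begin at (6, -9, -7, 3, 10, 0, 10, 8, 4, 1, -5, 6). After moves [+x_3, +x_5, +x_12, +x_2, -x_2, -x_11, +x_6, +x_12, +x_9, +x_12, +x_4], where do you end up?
(6, -9, -6, 4, 11, 1, 10, 8, 5, 1, -6, 9)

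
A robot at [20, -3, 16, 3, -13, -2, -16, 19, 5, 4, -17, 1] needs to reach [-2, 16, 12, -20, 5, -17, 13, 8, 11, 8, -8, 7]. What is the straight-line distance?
55.4076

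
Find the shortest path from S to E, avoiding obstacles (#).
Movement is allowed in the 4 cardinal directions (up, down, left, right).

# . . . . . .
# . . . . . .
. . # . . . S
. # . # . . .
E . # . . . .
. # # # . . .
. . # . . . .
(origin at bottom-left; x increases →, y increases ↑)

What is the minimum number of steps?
10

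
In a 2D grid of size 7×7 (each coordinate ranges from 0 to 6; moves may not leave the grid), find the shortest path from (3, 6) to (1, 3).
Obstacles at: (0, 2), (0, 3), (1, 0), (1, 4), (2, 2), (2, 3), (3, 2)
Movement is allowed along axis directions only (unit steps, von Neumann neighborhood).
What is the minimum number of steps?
11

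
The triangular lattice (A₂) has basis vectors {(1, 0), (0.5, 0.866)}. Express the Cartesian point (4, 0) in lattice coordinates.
4b₁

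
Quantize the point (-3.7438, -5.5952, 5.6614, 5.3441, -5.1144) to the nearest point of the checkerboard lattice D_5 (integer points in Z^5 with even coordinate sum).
(-4, -6, 6, 5, -5)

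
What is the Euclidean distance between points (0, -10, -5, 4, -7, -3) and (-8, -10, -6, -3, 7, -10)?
18.9473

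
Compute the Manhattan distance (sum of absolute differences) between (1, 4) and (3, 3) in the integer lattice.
3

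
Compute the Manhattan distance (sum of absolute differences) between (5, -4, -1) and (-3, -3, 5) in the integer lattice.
15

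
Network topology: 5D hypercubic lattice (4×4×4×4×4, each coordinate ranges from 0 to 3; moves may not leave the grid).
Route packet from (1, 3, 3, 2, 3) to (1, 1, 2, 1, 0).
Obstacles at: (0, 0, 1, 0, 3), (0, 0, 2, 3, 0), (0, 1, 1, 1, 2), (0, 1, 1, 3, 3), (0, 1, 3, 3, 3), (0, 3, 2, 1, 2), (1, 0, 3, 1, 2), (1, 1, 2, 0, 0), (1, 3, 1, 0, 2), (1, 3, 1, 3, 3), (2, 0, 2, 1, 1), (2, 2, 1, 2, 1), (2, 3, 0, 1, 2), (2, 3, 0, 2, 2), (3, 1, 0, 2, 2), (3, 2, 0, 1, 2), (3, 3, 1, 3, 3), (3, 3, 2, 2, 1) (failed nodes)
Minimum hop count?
7
(one shortest path: (1, 3, 3, 2, 3) → (1, 2, 3, 2, 3) → (1, 1, 3, 2, 3) → (1, 1, 2, 2, 3) → (1, 1, 2, 1, 3) → (1, 1, 2, 1, 2) → (1, 1, 2, 1, 1) → (1, 1, 2, 1, 0))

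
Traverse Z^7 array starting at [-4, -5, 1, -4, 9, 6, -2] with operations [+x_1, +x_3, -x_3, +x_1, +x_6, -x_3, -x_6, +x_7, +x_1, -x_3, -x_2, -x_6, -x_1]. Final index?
(-2, -6, -1, -4, 9, 5, -1)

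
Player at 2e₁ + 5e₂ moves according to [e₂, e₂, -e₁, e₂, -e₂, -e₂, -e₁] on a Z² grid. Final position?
(0, 6)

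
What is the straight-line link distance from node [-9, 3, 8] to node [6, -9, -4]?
22.6495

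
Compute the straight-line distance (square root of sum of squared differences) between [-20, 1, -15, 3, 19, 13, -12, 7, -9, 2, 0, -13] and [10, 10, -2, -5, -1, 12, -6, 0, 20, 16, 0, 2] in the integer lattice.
54.4243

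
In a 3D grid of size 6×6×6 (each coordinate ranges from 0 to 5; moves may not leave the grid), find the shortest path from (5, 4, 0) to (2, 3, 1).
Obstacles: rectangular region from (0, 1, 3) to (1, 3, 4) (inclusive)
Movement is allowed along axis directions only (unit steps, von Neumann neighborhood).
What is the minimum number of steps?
5
(one shortest path: (5, 4, 0) → (4, 4, 0) → (3, 4, 0) → (2, 4, 0) → (2, 3, 0) → (2, 3, 1))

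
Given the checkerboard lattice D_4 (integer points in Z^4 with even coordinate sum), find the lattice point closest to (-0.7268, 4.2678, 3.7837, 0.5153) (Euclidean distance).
(-1, 4, 4, 1)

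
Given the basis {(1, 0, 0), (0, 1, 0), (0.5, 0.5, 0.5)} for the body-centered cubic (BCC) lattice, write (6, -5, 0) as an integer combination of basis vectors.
6b₁ - 5b₂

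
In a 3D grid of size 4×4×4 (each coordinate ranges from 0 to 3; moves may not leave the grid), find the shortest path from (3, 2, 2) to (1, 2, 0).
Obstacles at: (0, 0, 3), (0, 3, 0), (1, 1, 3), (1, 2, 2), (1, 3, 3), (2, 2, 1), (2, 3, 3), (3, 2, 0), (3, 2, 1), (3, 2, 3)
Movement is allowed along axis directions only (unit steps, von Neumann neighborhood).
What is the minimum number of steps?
6
(one shortest path: (3, 2, 2) → (2, 2, 2) → (2, 1, 2) → (1, 1, 2) → (1, 1, 1) → (1, 2, 1) → (1, 2, 0))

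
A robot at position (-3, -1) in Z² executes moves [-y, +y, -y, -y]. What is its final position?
(-3, -3)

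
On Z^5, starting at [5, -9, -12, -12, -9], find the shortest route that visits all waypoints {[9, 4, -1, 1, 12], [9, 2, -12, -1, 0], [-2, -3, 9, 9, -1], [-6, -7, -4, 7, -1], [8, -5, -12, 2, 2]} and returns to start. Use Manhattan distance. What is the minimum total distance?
192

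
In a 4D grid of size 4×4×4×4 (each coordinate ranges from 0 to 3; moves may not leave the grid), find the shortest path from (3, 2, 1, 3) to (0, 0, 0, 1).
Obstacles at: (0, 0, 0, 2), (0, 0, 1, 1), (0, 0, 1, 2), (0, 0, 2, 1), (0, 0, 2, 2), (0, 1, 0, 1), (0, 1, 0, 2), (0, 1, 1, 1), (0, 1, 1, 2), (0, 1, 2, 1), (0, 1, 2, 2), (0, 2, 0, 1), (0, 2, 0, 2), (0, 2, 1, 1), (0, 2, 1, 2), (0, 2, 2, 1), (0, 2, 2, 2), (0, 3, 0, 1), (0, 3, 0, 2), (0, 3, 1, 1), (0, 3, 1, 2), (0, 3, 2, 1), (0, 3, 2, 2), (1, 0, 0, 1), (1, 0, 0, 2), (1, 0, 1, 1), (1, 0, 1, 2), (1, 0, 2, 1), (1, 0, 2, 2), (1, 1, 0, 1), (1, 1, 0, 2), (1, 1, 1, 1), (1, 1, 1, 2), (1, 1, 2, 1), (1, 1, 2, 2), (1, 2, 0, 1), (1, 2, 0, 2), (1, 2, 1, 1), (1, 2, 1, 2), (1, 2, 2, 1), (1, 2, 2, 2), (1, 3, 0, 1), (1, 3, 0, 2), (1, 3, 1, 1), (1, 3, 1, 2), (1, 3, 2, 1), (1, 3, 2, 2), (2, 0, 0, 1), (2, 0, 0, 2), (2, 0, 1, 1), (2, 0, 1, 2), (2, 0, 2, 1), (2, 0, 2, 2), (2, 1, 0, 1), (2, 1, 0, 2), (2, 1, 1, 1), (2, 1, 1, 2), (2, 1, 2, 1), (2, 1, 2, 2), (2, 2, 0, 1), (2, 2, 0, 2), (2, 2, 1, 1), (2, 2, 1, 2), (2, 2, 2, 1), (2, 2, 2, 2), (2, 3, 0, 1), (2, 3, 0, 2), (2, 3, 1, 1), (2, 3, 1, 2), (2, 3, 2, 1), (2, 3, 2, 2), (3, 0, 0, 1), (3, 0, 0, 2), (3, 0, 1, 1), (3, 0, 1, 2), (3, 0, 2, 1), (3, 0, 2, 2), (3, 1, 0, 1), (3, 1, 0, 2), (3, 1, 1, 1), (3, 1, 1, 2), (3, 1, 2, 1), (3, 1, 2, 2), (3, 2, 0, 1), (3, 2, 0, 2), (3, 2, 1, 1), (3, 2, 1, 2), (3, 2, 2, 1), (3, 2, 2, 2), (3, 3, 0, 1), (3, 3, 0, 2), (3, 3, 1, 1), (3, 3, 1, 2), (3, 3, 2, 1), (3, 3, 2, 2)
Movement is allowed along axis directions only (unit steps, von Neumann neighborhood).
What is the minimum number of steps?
14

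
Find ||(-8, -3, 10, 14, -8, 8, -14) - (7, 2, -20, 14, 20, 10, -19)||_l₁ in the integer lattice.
85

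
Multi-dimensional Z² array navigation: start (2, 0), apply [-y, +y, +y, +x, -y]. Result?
(3, 0)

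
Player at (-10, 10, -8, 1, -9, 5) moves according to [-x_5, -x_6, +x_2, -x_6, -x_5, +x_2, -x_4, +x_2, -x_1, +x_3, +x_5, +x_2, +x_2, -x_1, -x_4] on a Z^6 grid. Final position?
(-12, 15, -7, -1, -10, 3)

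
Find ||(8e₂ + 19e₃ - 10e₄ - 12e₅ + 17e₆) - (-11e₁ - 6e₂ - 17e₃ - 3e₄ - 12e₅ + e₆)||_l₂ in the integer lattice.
43.795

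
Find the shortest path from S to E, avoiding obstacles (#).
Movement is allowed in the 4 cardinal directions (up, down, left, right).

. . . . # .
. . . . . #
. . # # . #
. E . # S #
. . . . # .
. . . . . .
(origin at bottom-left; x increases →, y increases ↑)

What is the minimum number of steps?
7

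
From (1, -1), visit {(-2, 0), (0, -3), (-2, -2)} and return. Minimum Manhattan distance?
12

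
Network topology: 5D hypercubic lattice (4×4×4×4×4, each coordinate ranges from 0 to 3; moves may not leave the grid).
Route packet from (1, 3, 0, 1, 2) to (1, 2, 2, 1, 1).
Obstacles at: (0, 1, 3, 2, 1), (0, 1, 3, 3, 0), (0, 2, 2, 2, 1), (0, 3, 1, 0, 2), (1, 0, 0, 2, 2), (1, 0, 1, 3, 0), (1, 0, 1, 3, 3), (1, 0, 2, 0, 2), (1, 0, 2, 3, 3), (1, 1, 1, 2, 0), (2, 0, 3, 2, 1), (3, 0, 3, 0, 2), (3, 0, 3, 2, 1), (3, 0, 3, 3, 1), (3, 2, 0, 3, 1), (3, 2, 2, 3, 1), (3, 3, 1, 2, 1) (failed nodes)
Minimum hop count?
4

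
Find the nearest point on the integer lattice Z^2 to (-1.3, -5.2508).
(-1, -5)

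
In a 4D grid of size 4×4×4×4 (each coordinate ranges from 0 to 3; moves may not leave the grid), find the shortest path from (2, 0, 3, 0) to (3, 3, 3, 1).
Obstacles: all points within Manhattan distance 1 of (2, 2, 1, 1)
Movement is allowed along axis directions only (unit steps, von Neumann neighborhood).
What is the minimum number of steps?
5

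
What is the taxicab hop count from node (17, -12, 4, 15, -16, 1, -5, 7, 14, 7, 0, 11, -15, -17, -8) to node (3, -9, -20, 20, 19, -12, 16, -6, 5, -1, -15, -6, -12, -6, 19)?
218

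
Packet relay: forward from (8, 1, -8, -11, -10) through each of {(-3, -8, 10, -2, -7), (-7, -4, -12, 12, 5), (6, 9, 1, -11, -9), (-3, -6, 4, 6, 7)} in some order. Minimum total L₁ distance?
126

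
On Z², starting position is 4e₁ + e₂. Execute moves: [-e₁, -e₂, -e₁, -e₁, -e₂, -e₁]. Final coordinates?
(0, -1)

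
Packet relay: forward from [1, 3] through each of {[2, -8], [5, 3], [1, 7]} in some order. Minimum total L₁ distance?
26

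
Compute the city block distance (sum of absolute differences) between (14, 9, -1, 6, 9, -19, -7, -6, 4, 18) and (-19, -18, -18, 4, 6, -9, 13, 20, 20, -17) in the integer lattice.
189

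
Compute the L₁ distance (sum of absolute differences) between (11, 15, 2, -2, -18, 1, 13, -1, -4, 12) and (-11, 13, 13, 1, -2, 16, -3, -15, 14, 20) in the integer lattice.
125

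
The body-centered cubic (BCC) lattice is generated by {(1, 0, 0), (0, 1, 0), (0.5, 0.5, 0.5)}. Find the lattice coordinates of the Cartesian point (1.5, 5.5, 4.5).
-3b₁ + b₂ + 9b₃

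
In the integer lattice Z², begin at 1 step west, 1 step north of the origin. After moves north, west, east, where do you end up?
(-1, 2)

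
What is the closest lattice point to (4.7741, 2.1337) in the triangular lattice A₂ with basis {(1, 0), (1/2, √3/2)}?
(5, 1.732)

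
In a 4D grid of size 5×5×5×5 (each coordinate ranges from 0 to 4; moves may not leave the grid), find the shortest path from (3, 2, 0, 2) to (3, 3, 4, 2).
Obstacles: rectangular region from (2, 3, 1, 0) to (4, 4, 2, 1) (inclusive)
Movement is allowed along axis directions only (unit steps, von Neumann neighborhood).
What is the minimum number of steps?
5
(one shortest path: (3, 2, 0, 2) → (3, 3, 0, 2) → (3, 3, 1, 2) → (3, 3, 2, 2) → (3, 3, 3, 2) → (3, 3, 4, 2))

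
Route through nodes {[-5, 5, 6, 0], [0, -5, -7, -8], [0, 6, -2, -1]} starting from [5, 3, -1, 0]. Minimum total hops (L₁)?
57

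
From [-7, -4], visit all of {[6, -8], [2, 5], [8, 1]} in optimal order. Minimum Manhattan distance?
38
(one optimal route: (-7, -4) → (6, -8) → (8, 1) → (2, 5))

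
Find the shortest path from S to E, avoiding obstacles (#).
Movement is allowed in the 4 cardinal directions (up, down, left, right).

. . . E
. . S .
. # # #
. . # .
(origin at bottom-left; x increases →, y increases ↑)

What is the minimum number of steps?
2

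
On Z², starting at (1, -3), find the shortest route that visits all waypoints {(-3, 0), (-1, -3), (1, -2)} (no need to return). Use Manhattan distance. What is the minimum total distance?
9
(one optimal route: (1, -3) → (1, -2) → (-1, -3) → (-3, 0))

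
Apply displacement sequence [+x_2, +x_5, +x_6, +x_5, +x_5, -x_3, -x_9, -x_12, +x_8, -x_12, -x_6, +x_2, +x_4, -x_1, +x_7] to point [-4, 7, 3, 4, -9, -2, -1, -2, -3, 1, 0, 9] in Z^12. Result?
(-5, 9, 2, 5, -6, -2, 0, -1, -4, 1, 0, 7)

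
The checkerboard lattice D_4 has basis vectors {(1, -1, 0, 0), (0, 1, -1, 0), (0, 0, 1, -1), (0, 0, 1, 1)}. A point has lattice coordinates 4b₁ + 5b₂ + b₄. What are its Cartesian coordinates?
(4, 1, -4, 1)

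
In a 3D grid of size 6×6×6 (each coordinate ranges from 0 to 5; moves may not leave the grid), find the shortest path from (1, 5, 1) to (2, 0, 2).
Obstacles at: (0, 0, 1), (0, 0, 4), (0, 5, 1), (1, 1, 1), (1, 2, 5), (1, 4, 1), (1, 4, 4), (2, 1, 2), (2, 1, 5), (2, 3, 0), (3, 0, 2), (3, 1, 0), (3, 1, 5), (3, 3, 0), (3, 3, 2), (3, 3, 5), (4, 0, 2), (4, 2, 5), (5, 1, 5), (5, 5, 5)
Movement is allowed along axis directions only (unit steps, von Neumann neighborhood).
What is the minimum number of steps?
7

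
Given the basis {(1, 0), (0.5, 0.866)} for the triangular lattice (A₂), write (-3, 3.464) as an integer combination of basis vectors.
-5b₁ + 4b₂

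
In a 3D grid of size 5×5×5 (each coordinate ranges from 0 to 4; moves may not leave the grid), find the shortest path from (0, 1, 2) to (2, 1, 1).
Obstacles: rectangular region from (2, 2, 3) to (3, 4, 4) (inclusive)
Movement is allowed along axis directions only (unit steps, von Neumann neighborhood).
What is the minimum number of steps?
3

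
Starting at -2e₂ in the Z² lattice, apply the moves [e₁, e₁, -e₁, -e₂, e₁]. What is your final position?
(2, -3)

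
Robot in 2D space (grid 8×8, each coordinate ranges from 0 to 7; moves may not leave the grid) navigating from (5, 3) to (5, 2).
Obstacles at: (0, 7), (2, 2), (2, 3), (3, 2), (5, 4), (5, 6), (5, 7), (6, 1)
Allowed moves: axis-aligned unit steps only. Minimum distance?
1
(one shortest path: (5, 3) → (5, 2))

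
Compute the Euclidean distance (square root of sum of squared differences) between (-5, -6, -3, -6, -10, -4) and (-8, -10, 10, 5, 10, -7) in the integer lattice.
26.9072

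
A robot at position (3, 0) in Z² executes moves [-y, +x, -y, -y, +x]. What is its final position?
(5, -3)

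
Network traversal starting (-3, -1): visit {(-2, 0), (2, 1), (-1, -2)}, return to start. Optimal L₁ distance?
16
(one optimal route: (-3, -1) → (-2, 0) → (2, 1) → (-1, -2) → (-3, -1))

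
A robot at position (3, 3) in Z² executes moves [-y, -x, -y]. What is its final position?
(2, 1)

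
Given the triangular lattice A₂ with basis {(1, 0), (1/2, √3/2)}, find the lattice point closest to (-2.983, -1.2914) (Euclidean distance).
(-3, -1.732)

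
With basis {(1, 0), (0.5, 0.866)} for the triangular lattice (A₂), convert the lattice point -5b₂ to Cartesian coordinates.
(-2.5, -4.33)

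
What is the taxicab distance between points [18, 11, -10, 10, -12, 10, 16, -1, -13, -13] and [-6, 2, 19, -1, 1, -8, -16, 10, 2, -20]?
169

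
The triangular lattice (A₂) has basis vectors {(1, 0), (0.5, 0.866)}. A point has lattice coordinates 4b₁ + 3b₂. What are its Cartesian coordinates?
(5.5, 2.598)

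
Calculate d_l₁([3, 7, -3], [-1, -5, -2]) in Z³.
17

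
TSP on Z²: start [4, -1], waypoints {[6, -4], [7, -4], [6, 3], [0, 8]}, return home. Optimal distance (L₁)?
38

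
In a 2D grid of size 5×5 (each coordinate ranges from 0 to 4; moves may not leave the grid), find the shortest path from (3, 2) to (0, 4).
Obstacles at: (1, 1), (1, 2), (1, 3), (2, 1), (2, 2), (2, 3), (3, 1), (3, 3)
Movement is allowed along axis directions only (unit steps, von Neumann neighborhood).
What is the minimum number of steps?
7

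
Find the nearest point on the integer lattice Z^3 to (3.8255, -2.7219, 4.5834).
(4, -3, 5)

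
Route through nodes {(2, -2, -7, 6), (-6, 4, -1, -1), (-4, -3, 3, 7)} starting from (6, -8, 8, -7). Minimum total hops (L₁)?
77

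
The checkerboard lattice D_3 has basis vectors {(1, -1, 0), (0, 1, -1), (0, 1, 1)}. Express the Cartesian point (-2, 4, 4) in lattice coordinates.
-2b₁ - b₂ + 3b₃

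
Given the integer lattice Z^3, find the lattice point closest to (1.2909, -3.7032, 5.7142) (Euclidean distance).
(1, -4, 6)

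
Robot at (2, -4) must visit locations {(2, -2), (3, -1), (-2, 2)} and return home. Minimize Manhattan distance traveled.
22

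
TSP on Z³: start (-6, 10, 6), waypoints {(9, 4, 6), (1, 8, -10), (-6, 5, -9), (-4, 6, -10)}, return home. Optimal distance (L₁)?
80
(one optimal route: (-6, 10, 6) → (9, 4, 6) → (1, 8, -10) → (-4, 6, -10) → (-6, 5, -9) → (-6, 10, 6))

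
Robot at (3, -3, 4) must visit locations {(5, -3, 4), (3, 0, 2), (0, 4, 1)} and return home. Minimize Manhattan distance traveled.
30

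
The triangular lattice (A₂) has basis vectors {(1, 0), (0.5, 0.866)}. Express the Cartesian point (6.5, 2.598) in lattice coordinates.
5b₁ + 3b₂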